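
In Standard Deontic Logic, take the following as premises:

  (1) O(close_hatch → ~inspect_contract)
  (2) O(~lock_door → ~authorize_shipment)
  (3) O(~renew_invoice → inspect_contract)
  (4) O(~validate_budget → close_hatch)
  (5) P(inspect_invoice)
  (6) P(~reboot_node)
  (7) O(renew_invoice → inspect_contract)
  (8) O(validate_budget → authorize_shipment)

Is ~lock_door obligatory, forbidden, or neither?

Premises 7 and 3 cover both cases: O(renew_invoice → inspect_contract) and O(~renew_invoice → inspect_contract). Since renew_invoice ∨ ~renew_invoice is a tautology, O(inspect_contract) follows.
Premise 1, O(close_hatch → ~inspect_contract), contraposes to O(inspect_contract → ~close_hatch); with O(inspect_contract) we get O(~close_hatch).
Premise 4 is O(~validate_budget → close_hatch); contrapositively O(~close_hatch → validate_budget). Since O(~close_hatch) holds, K gives O(validate_budget).
Applying K to premise 8 (O(validate_budget → authorize_shipment)) and O(validate_budget) yields O(authorize_shipment).
Premise 2 is O(~lock_door → ~authorize_shipment); contrapositively O(authorize_shipment → lock_door). Since O(authorize_shipment) holds, K gives O(lock_door).
Premises 5, 6 do not contribute to this derivation.
Thus O(lock_door), which is F(~lock_door): ~lock_door is forbidden.

Forbidden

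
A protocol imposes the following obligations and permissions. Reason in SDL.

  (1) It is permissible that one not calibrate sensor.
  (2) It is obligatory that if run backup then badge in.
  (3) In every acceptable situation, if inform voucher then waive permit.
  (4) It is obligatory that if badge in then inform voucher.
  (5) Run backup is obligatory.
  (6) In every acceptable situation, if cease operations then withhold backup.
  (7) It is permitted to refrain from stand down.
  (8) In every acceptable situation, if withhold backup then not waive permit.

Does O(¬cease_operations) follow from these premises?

From premise 5 we have O(run_backup).
From O(run_backup) and premise 2, O(run_backup → badge_in), we obtain O(badge_in).
Premise 4 is O(badge_in → inform_voucher); since O(badge_in), deontic closure gives O(inform_voucher).
From O(inform_voucher) and premise 3, O(inform_voucher → waive_permit), we obtain O(waive_permit).
Premise 8 is O(withhold_backup → ¬waive_permit); contrapositively O(waive_permit → ¬withhold_backup). Since O(waive_permit) holds, K gives O(¬withhold_backup).
The contrapositive of premise 6 (O(cease_operations → withhold_backup)) is O(¬withhold_backup → ¬cease_operations), and O(¬withhold_backup) is already established, so O(¬cease_operations).
Premises 1, 7 do not contribute to this derivation.
So O(¬cease_operations) follows.

Yes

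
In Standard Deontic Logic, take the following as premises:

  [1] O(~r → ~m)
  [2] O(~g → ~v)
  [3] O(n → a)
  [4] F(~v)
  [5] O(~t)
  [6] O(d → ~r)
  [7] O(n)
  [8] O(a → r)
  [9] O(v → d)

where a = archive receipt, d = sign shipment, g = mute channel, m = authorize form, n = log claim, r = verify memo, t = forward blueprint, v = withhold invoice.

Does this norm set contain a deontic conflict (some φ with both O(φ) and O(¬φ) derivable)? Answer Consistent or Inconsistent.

Premise 7 states O(n) outright.
Premise 3 is O(n → a); since O(n), deontic closure gives O(a).
Premise 8 is O(a → r); since O(a), deontic closure gives O(r).
Premise 6 is O(d → ~r); contrapositively O(r → ~d). Since O(r) holds, K gives O(~d).
Premise 9 is O(v → d); contrapositively O(~d → ~v). Since O(~d) holds, K gives O(~v).
However, F(~v) at premise 4 amounts to O(v).
We now have both O(~v) and O(v) — v is simultaneously obligatory and forbidden, violating the D-axiom.

Inconsistent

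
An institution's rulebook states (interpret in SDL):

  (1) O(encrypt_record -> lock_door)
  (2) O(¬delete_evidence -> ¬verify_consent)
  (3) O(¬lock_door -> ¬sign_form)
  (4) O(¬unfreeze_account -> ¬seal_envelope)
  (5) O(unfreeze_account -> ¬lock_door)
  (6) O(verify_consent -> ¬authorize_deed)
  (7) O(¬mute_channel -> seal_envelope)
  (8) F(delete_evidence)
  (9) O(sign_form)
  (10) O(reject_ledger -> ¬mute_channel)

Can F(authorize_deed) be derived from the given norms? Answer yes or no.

Premise 6 is O(verify_consent -> ¬authorize_deed), but O(verify_consent) is not derivable from the premises, so it does not yield O(¬authorize_deed).
No other premise forces O(¬authorize_deed). An ideal world satisfying every premise can still have authorize_deed true, so F(authorize_deed) is not derivable.

No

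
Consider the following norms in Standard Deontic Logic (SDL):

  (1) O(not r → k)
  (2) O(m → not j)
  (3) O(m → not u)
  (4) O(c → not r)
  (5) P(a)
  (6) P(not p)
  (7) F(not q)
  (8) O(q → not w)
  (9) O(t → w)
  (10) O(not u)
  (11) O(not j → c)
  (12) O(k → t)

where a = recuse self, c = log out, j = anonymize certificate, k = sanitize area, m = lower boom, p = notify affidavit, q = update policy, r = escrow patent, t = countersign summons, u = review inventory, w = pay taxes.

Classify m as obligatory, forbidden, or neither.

Forbidden

F(not q) at premise 7 means O(q).
From O(q) and premise 8, O(q → not w), we obtain O(not w).
Premise 9 is O(t → w); contrapositively O(not w → not t). Since O(not w) holds, K gives O(not t).
The contrapositive of premise 12 (O(k → t)) is O(not t → not k), and O(not t) is already established, so O(not k).
Premise 1, O(not r → k), contraposes to O(not k → r); with O(not k) we get O(r).
Premise 4 is O(c → not r); contrapositively O(r → not c). Since O(r) holds, K gives O(not c).
Premise 11 is O(not j → c); contrapositively O(not c → j). Since O(not c) holds, K gives O(j).
Premise 2, O(m → not j), contraposes to O(j → not m); with O(j) we get O(not m).
Premises 3, 5, 6, 10 do not contribute to this derivation.
Thus O(not m), which is F(m): m is forbidden.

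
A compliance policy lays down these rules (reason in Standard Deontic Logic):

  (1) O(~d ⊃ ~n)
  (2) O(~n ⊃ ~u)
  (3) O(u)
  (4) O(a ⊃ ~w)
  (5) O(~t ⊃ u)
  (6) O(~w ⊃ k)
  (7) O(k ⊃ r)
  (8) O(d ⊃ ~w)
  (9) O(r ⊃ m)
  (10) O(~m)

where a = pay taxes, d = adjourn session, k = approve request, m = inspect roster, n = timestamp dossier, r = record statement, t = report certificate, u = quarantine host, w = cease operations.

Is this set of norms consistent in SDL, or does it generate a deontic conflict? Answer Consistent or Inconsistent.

Premise 3 gives O(u).
Premise 2 is O(~n ⊃ ~u); contrapositively O(u ⊃ n). Since O(u) holds, K gives O(n).
The contrapositive of premise 1 (O(~d ⊃ ~n)) is O(n ⊃ d), and O(n) is already established, so O(d).
Applying K to premise 8 (O(d ⊃ ~w)) and O(d) yields O(~w).
Applying K to premise 6 (O(~w ⊃ k)) and O(~w) yields O(k).
With premise 7, O(k ⊃ r), the K-axiom yields O(r).
Premise 9 is O(r ⊃ m); since O(r), deontic closure gives O(m).
Yet premise 10 states O(~m).
We now have both O(m) and O(~m) — m is simultaneously obligatory and forbidden, violating the D-axiom.

Inconsistent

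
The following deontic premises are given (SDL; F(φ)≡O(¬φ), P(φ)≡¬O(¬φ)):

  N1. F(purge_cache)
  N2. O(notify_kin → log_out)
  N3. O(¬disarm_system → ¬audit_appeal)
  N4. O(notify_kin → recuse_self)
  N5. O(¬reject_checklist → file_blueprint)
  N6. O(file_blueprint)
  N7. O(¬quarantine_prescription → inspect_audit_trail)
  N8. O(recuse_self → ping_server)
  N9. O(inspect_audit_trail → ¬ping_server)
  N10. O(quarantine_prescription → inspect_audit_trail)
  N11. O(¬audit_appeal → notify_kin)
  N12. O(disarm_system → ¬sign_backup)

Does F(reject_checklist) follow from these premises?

Premise 5 is O(¬reject_checklist → file_blueprint); even if O(file_blueprint) held, inferring O(¬reject_checklist) would be affirming the consequent — invalid.
No other premise forces O(¬reject_checklist). An ideal world satisfying every premise can still have reject_checklist true, so F(reject_checklist) is not derivable.

No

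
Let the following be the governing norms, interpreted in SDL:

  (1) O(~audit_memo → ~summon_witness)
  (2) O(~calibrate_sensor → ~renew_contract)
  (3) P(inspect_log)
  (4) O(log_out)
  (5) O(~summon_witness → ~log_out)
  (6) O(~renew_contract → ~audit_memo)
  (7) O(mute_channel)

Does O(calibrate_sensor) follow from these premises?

Premise 4 gives O(log_out).
The contrapositive of premise 5 (O(~summon_witness → ~log_out)) is O(log_out → summon_witness), and O(log_out) is already established, so O(summon_witness).
Premise 1 is O(~audit_memo → ~summon_witness); contrapositively O(summon_witness → audit_memo). Since O(summon_witness) holds, K gives O(audit_memo).
The contrapositive of premise 6 (O(~renew_contract → ~audit_memo)) is O(audit_memo → renew_contract), and O(audit_memo) is already established, so O(renew_contract).
The contrapositive of premise 2 (O(~calibrate_sensor → ~renew_contract)) is O(renew_contract → calibrate_sensor), and O(renew_contract) is already established, so O(calibrate_sensor).
Premises 3, 7 do not contribute to this derivation.
So O(calibrate_sensor) follows.

Yes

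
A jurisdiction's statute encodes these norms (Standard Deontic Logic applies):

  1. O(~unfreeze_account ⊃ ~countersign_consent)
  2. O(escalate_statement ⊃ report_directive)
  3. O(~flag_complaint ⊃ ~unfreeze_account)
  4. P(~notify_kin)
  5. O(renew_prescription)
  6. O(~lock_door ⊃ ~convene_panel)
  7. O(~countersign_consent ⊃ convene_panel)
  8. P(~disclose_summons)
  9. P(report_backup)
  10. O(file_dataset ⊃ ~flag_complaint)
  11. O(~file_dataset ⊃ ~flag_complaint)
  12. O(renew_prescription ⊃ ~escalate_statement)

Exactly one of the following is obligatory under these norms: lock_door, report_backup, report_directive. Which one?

lock_door

By case analysis on ~file_dataset: premise 11 gives O(~file_dataset ⊃ ~flag_complaint) and premise 10 gives O(file_dataset ⊃ ~flag_complaint), so O(~flag_complaint) either way.
With premise 3, O(~flag_complaint ⊃ ~unfreeze_account), the K-axiom yields O(~unfreeze_account).
Premise 1 is O(~unfreeze_account ⊃ ~countersign_consent); since O(~unfreeze_account), deontic closure gives O(~countersign_consent).
Applying K to premise 7 (O(~countersign_consent ⊃ convene_panel)) and O(~countersign_consent) yields O(convene_panel).
The contrapositive of premise 6 (O(~lock_door ⊃ ~convene_panel)) is O(convene_panel ⊃ lock_door), and O(convene_panel) is already established, so O(lock_door).
So O(lock_door) holds — lock_door is obligatory. None of the other listed options is made obligatory by any chain of premises.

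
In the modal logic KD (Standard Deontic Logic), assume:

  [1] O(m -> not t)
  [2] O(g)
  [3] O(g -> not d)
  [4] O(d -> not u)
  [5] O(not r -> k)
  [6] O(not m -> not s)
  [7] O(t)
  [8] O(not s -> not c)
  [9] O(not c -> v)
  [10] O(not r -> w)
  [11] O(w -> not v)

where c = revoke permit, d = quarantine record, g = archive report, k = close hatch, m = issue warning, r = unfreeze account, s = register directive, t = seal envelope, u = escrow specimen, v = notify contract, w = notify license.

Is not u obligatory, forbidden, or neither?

Premise 4 is O(d -> not u), but O(d) is not derivable from the premises, so it does not yield O(not u).
No premise or chain of K-axiom applications forces O(not u), and none forces O(u). So not u is neither obligatory nor forbidden under these norms.

Neither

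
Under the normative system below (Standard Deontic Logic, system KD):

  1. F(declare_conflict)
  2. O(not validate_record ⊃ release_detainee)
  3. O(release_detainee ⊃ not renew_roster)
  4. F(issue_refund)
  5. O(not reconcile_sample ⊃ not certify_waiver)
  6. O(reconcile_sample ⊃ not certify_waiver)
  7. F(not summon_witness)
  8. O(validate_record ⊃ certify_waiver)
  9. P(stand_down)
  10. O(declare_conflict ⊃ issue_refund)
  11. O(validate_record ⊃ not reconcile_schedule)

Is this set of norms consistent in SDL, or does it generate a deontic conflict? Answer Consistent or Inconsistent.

Consistent

Premise 10 is O(declare_conflict ⊃ issue_refund), but O(declare_conflict) is not derivable from the premises, so it does not yield O(issue_refund).
So O(issue_refund) is not derivable, and the apparent clash with O(not issue_refund) does not arise.
A world satisfying every obligation exists (e.g. certify_waiver=false, declare_conflict=false, issue_refund=false, reconcile_sample=false, reconcile_schedule=false, release_detainee=true, renew_roster=false, stand_down=false, summon_witness=true, validate_record=false); no atom is both obligatory and forbidden, so the set is consistent.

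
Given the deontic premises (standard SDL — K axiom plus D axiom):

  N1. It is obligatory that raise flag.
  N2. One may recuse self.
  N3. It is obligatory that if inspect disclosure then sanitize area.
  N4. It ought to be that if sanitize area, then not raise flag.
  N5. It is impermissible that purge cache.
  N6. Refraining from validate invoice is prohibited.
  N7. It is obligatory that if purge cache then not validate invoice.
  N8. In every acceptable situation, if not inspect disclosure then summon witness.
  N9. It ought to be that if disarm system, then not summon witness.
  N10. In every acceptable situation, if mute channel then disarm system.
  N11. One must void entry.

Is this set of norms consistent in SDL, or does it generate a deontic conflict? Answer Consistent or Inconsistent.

Consistent

Premise 7 is O(purge_cache → ¬validate_invoice), but O(purge_cache) is not derivable from the premises, so it does not yield O(¬validate_invoice).
So O(¬validate_invoice) is not derivable, and the apparent clash with O(validate_invoice) does not arise.
A world satisfying every obligation exists (e.g. disarm_system=false, inspect_disclosure=false, mute_channel=false, purge_cache=false, raise_flag=true, recuse_self=false, sanitize_area=false, summon_witness=true, validate_invoice=true, void_entry=true); no atom is both obligatory and forbidden, so the set is consistent.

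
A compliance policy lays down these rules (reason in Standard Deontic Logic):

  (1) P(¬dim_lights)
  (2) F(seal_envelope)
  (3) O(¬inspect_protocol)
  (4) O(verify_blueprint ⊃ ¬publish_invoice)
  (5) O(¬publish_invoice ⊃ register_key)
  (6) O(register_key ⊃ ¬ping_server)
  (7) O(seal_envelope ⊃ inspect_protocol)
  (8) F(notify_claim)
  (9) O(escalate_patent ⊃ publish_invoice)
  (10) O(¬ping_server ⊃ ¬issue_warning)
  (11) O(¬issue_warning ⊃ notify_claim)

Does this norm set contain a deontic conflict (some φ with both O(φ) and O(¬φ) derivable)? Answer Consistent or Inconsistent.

Premise 7 is O(seal_envelope ⊃ inspect_protocol), but O(seal_envelope) is not derivable from the premises, so it does not yield O(inspect_protocol).
So O(inspect_protocol) is not derivable, and the apparent clash with O(¬inspect_protocol) does not arise.
A world satisfying every obligation exists (e.g. dim_lights=false, escalate_patent=false, inspect_protocol=false, issue_warning=true, notify_claim=false, ping_server=true, publish_invoice=true, register_key=false, seal_envelope=false, verify_blueprint=false); no atom is both obligatory and forbidden, so the set is consistent.

Consistent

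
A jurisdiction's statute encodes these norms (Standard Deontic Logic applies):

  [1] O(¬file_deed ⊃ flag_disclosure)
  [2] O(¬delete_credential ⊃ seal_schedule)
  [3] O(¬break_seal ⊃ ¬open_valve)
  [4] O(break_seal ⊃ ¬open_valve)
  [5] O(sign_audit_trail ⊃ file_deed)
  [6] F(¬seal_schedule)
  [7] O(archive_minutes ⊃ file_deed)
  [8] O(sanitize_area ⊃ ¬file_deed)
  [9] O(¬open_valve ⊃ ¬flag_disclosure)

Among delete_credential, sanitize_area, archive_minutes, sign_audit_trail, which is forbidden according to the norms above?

sanitize_area

Premises 3 and 4 cover both cases: O(¬break_seal ⊃ ¬open_valve) and O(break_seal ⊃ ¬open_valve). Since ¬break_seal ∨ break_seal is a tautology, O(¬open_valve) follows.
Premise 9 is O(¬open_valve ⊃ ¬flag_disclosure); since O(¬open_valve), deontic closure gives O(¬flag_disclosure).
Premise 1 is O(¬file_deed ⊃ flag_disclosure); contrapositively O(¬flag_disclosure ⊃ file_deed). Since O(¬flag_disclosure) holds, K gives O(file_deed).
The contrapositive of premise 8 (O(sanitize_area ⊃ ¬file_deed)) is O(file_deed ⊃ ¬sanitize_area), and O(file_deed) is already established, so O(¬sanitize_area).
So O(¬sanitize_area) holds, i.e. sanitize_area is forbidden. None of the other listed options is forbidden under the premises.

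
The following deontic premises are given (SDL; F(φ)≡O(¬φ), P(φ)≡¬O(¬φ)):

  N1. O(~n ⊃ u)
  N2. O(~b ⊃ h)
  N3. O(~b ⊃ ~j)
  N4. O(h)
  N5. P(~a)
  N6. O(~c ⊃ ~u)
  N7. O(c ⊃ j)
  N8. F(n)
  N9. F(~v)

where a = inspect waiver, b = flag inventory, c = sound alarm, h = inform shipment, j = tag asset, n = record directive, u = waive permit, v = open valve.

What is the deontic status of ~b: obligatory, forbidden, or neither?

Forbidden

Premise 8 is F(n), i.e. O(~n).
Premise 1 is O(~n ⊃ u); since O(~n), deontic closure gives O(u).
The contrapositive of premise 6 (O(~c ⊃ ~u)) is O(u ⊃ c), and O(u) is already established, so O(c).
Applying K to premise 7 (O(c ⊃ j)) and O(c) yields O(j).
Premise 3, O(~b ⊃ ~j), contraposes to O(j ⊃ b); with O(j) we get O(b).
Premises 2, 4, 5, 9 do not contribute to this derivation.
Thus O(b), which is F(~b): ~b is forbidden.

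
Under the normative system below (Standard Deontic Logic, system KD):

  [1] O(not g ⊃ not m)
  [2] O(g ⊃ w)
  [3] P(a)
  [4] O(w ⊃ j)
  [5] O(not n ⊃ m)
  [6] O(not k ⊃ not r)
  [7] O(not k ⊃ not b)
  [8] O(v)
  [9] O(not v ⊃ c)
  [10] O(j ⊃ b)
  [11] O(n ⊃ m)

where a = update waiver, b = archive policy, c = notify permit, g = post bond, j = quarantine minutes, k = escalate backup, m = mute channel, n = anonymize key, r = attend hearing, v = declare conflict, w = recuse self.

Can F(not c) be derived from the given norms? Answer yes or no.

No

Premise 9 is O(not v ⊃ c), but O(not v) is not derivable from the premises, so it does not yield O(c).
No other premise forces O(c). An ideal world satisfying every premise can still have not c true, so F(not c) is not derivable.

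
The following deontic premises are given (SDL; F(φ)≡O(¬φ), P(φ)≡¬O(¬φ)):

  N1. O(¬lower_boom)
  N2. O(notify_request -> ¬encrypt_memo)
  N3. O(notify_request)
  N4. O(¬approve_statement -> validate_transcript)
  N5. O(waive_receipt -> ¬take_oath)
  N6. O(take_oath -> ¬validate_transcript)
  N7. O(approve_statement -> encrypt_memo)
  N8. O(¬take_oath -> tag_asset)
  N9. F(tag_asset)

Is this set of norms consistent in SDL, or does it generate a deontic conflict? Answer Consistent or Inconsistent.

From premise 3 we have O(notify_request).
With premise 2, O(notify_request -> ¬encrypt_memo), the K-axiom yields O(¬encrypt_memo).
Premise 7, O(approve_statement -> encrypt_memo), contraposes to O(¬encrypt_memo -> ¬approve_statement); with O(¬encrypt_memo) we get O(¬approve_statement).
With premise 4, O(¬approve_statement -> validate_transcript), the K-axiom yields O(validate_transcript).
The contrapositive of premise 6 (O(take_oath -> ¬validate_transcript)) is O(validate_transcript -> ¬take_oath), and O(validate_transcript) is already established, so O(¬take_oath).
Applying K to premise 8 (O(¬take_oath -> tag_asset)) and O(¬take_oath) yields O(tag_asset).
But premise 9, F(tag_asset), means O(¬tag_asset).
We now have both O(tag_asset) and O(¬tag_asset) — tag_asset is simultaneously obligatory and forbidden, violating the D-axiom.

Inconsistent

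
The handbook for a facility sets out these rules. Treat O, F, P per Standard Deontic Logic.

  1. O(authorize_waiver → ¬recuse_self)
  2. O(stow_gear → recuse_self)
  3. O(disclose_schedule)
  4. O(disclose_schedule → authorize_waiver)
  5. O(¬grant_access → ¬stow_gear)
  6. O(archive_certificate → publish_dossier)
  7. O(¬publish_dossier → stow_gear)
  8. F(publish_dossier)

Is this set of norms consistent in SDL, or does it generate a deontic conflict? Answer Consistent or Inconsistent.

Inconsistent

From premise 3 we have O(disclose_schedule).
With premise 4, O(disclose_schedule → authorize_waiver), the K-axiom yields O(authorize_waiver).
Applying K to premise 1 (O(authorize_waiver → ¬recuse_self)) and O(authorize_waiver) yields O(¬recuse_self).
Premise 2, O(stow_gear → recuse_self), contraposes to O(¬recuse_self → ¬stow_gear); with O(¬recuse_self) we get O(¬stow_gear).
Premise 7, O(¬publish_dossier → stow_gear), contraposes to O(¬stow_gear → publish_dossier); with O(¬stow_gear) we get O(publish_dossier).
However, F(publish_dossier) at premise 8 amounts to O(¬publish_dossier).
We now have both O(publish_dossier) and O(¬publish_dossier) — publish_dossier is simultaneously obligatory and forbidden, violating the D-axiom.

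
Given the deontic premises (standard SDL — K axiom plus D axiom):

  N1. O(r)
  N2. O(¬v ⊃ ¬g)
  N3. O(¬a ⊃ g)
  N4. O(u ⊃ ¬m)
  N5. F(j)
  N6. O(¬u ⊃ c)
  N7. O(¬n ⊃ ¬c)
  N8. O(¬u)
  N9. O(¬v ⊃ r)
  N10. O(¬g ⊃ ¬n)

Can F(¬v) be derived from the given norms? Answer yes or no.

Yes

Premise 8 states O(¬u) outright.
Applying K to premise 6 (O(¬u ⊃ c)) and O(¬u) yields O(c).
Premise 7, O(¬n ⊃ ¬c), contraposes to O(c ⊃ n); with O(c) we get O(n).
Premise 10 is O(¬g ⊃ ¬n); contrapositively O(n ⊃ g). Since O(n) holds, K gives O(g).
Premise 2, O(¬v ⊃ ¬g), contraposes to O(g ⊃ v); with O(g) we get O(v).
Premises 1, 3, 4, 5, 9 do not contribute to this derivation.
So O(v) holds, i.e. F(¬v). The claim follows.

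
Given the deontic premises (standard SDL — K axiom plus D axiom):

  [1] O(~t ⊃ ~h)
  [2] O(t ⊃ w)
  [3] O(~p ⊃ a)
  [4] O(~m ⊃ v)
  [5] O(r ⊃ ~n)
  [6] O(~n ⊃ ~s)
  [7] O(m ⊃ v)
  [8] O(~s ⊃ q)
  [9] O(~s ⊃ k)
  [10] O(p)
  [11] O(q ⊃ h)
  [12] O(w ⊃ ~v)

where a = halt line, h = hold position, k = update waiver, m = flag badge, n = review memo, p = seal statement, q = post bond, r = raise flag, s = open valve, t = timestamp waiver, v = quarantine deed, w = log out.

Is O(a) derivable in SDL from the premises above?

Premise 3 is O(~p ⊃ a), but O(~p) is not derivable from the premises, so it does not yield O(a).
No other premise forces O(a). An ideal world satisfying every premise can still have a false, so O(a) is not derivable.

No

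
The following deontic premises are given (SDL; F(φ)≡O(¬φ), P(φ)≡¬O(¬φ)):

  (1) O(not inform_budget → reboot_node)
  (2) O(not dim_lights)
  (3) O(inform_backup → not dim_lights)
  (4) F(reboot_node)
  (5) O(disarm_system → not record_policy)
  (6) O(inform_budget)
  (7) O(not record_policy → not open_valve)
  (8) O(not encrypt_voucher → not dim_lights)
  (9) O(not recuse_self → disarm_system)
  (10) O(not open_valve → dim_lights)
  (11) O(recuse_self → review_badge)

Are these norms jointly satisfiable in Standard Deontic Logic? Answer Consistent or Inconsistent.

Premise 1 is O(not inform_budget → reboot_node), but O(not inform_budget) is not derivable from the premises, so it does not yield O(reboot_node).
So O(reboot_node) is not derivable, and the apparent clash with O(not reboot_node) does not arise.
A world satisfying every obligation exists (e.g. dim_lights=false, disarm_system=false, encrypt_voucher=false, inform_backup=false, inform_budget=true, open_valve=true, reboot_node=false, record_policy=true, recuse_self=true, review_badge=true); no atom is both obligatory and forbidden, so the set is consistent.

Consistent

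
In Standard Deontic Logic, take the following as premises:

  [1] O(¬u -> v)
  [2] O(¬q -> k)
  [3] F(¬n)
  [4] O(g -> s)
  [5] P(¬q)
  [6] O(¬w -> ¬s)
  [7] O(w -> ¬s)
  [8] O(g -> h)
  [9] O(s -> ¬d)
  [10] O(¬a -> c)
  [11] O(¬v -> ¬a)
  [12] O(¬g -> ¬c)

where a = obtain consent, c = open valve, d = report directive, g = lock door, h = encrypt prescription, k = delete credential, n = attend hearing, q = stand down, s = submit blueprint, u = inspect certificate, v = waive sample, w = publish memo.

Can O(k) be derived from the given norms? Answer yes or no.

No

Premise 2 is O(¬q -> k), but O(¬q) is not derivable from the premises (the permission P(¬q) asserts only ¬O(q), not O(¬q)), so it does not yield O(k).
No other premise forces O(k). An ideal world satisfying every premise can still have k false, so O(k) is not derivable.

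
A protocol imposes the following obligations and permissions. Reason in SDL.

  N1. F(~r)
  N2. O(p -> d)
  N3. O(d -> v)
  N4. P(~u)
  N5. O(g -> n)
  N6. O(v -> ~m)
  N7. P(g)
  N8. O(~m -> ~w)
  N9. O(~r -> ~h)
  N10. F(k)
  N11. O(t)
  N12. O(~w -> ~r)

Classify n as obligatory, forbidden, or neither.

Neither

Premise 5 is O(g -> n), but O(g) is not derivable from the premises (the permission P(g) asserts only ~O(~g), not O(g)), so it does not yield O(n).
No premise or chain of K-axiom applications forces O(n), and none forces O(~n). So n is neither obligatory nor forbidden under these norms.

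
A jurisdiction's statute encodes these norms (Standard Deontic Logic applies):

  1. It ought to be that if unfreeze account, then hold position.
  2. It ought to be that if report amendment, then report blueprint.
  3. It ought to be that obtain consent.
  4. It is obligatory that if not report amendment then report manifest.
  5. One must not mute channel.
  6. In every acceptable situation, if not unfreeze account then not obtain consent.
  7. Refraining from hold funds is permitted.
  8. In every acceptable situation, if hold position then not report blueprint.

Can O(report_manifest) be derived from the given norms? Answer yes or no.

Premise 3 states O(obtain_consent) outright.
Premise 6, O(¬unfreeze_account → ¬obtain_consent), contraposes to O(obtain_consent → unfreeze_account); with O(obtain_consent) we get O(unfreeze_account).
Applying K to premise 1 (O(unfreeze_account → hold_position)) and O(unfreeze_account) yields O(hold_position).
With premise 8, O(hold_position → ¬report_blueprint), the K-axiom yields O(¬report_blueprint).
Premise 2 is O(report_amendment → report_blueprint); contrapositively O(¬report_blueprint → ¬report_amendment). Since O(¬report_blueprint) holds, K gives O(¬report_amendment).
Applying K to premise 4 (O(¬report_amendment → report_manifest)) and O(¬report_amendment) yields O(report_manifest).
Premises 5, 7 do not contribute to this derivation.
So O(report_manifest) follows.

Yes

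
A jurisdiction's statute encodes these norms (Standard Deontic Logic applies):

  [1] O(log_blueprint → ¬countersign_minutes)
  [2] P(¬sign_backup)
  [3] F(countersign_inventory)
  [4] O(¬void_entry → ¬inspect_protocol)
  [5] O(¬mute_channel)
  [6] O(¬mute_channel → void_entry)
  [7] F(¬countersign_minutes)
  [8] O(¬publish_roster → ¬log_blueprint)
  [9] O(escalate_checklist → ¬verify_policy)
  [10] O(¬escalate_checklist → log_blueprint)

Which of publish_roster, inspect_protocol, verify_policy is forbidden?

F(¬countersign_minutes) at premise 7 means O(countersign_minutes).
Premise 1, O(log_blueprint → ¬countersign_minutes), contraposes to O(countersign_minutes → ¬log_blueprint); with O(countersign_minutes) we get O(¬log_blueprint).
Premise 10, O(¬escalate_checklist → log_blueprint), contraposes to O(¬log_blueprint → escalate_checklist); with O(¬log_blueprint) we get O(escalate_checklist).
Premise 9 is O(escalate_checklist → ¬verify_policy); since O(escalate_checklist), deontic closure gives O(¬verify_policy).
So O(¬verify_policy) holds, i.e. verify_policy is forbidden. None of the other listed options is forbidden under the premises.

verify_policy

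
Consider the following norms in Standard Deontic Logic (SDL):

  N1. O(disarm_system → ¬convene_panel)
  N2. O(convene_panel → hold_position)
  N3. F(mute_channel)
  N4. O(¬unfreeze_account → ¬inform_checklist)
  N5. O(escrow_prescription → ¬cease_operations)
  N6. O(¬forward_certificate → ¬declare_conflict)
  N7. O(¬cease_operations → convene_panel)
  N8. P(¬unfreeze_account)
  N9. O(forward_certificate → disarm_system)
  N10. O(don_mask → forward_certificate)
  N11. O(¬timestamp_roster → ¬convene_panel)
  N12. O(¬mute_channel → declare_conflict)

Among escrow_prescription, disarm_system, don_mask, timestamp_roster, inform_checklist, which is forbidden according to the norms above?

escrow_prescription

Premise 3, F(mute_channel), is equivalent to O(¬mute_channel).
With premise 12, O(¬mute_channel → declare_conflict), the K-axiom yields O(declare_conflict).
Premise 6, O(¬forward_certificate → ¬declare_conflict), contraposes to O(declare_conflict → forward_certificate); with O(declare_conflict) we get O(forward_certificate).
With premise 9, O(forward_certificate → disarm_system), the K-axiom yields O(disarm_system).
Premise 1 is O(disarm_system → ¬convene_panel); since O(disarm_system), deontic closure gives O(¬convene_panel).
The contrapositive of premise 7 (O(¬cease_operations → convene_panel)) is O(¬convene_panel → cease_operations), and O(¬convene_panel) is already established, so O(cease_operations).
Premise 5 is O(escrow_prescription → ¬cease_operations); contrapositively O(cease_operations → ¬escrow_prescription). Since O(cease_operations) holds, K gives O(¬escrow_prescription).
So O(¬escrow_prescription) holds, i.e. escrow_prescription is forbidden. None of the other listed options is forbidden under the premises.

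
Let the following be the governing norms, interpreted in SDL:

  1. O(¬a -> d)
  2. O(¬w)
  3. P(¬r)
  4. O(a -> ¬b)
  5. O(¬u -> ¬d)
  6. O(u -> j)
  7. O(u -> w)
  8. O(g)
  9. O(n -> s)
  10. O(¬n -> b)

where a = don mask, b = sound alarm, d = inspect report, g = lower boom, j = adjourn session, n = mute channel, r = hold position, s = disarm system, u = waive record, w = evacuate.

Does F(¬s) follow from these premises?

Premise 2 states O(¬w) outright.
The contrapositive of premise 7 (O(u -> w)) is O(¬w -> ¬u), and O(¬w) is already established, so O(¬u).
Premise 5 is O(¬u -> ¬d); since O(¬u), deontic closure gives O(¬d).
Premise 1, O(¬a -> d), contraposes to O(¬d -> a); with O(¬d) we get O(a).
Premise 4 is O(a -> ¬b); since O(a), deontic closure gives O(¬b).
Premise 10, O(¬n -> b), contraposes to O(¬b -> n); with O(¬b) we get O(n).
With premise 9, O(n -> s), the K-axiom yields O(s).
Premises 3, 6, 8 do not contribute to this derivation.
So O(s) holds, i.e. F(¬s). The claim follows.

Yes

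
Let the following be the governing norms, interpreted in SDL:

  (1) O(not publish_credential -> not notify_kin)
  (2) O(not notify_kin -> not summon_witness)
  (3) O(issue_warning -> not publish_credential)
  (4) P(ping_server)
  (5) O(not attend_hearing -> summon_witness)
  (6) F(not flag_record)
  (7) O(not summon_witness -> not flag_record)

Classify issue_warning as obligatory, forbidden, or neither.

Forbidden

Premise 6, F(not flag_record), is equivalent to O(flag_record).
The contrapositive of premise 7 (O(not summon_witness -> not flag_record)) is O(flag_record -> summon_witness), and O(flag_record) is already established, so O(summon_witness).
Premise 2 is O(not notify_kin -> not summon_witness); contrapositively O(summon_witness -> notify_kin). Since O(summon_witness) holds, K gives O(notify_kin).
The contrapositive of premise 1 (O(not publish_credential -> not notify_kin)) is O(notify_kin -> publish_credential), and O(notify_kin) is already established, so O(publish_credential).
Premise 3 is O(issue_warning -> not publish_credential); contrapositively O(publish_credential -> not issue_warning). Since O(publish_credential) holds, K gives O(not issue_warning).
Premises 4, 5 do not contribute to this derivation.
Thus O(not issue_warning), which is F(issue_warning): issue_warning is forbidden.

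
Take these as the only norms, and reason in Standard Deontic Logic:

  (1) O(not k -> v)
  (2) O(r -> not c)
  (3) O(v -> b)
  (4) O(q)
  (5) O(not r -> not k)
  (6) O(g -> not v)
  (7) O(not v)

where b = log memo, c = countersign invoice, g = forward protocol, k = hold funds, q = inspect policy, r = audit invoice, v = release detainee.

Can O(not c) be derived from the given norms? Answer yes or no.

From premise 7 we have O(not v).
The contrapositive of premise 1 (O(not k -> v)) is O(not v -> k), and O(not v) is already established, so O(k).
Premise 5, O(not r -> not k), contraposes to O(k -> r); with O(k) we get O(r).
From O(r) and premise 2, O(r -> not c), we obtain O(not c).
Premises 3, 4, 6 do not contribute to this derivation.
So O(not c) follows.

Yes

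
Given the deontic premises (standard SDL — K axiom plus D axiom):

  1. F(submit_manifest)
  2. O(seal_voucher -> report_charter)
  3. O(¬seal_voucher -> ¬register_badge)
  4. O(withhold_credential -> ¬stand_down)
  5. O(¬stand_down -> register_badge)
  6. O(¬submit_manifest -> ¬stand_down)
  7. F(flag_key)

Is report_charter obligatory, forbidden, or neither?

Obligatory

Premise 1 is F(submit_manifest), i.e. O(¬submit_manifest).
Premise 6 is O(¬submit_manifest -> ¬stand_down); since O(¬submit_manifest), deontic closure gives O(¬stand_down).
With premise 5, O(¬stand_down -> register_badge), the K-axiom yields O(register_badge).
The contrapositive of premise 3 (O(¬seal_voucher -> ¬register_badge)) is O(register_badge -> seal_voucher), and O(register_badge) is already established, so O(seal_voucher).
Applying K to premise 2 (O(seal_voucher -> report_charter)) and O(seal_voucher) yields O(report_charter).
Premises 4, 7 do not contribute to this derivation.
Hence report_charter is obligatory.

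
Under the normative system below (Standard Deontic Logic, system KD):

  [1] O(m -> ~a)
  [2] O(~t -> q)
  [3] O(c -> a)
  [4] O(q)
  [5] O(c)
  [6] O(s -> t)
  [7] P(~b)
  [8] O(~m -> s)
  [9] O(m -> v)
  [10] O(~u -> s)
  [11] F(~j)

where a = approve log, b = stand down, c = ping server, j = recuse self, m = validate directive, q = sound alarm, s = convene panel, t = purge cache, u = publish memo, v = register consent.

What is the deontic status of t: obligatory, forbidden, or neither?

Obligatory

Premise 5 states O(c) outright.
Premise 3 is O(c -> a); since O(c), deontic closure gives O(a).
Premise 1 is O(m -> ~a); contrapositively O(a -> ~m). Since O(a) holds, K gives O(~m).
From O(~m) and premise 8, O(~m -> s), we obtain O(s).
From O(s) and premise 6, O(s -> t), we obtain O(t).
Premises 2, 4, 7, 9, 10, 11 do not contribute to this derivation.
Hence t is obligatory.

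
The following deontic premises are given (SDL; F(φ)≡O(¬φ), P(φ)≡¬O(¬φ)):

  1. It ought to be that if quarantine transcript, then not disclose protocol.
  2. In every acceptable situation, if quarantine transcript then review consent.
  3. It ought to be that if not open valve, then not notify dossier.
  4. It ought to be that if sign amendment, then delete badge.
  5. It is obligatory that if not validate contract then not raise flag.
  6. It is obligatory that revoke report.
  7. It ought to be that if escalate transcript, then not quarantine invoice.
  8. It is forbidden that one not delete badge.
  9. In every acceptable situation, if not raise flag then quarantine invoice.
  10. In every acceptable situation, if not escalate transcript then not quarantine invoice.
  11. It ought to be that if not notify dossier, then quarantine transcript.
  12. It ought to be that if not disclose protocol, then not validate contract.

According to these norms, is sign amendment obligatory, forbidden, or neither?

Premise 4 is O(sign_amendment → delete_badge); even if O(delete_badge) held, inferring O(sign_amendment) would be affirming the consequent — invalid.
No premise or chain of K-axiom applications forces O(sign_amendment), and none forces O(¬sign_amendment). So sign_amendment is neither obligatory nor forbidden under these norms.

Neither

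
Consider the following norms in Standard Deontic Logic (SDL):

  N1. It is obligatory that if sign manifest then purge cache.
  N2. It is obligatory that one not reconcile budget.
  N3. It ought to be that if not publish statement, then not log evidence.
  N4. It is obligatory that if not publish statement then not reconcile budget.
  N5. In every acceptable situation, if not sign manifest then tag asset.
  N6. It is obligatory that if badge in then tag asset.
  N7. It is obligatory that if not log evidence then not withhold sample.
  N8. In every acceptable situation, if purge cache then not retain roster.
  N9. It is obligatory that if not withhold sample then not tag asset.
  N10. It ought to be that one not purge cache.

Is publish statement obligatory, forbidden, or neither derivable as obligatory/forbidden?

Premise 10 states O(¬purge_cache) outright.
Premise 1 is O(sign_manifest → purge_cache); contrapositively O(¬purge_cache → ¬sign_manifest). Since O(¬purge_cache) holds, K gives O(¬sign_manifest).
Premise 5 is O(¬sign_manifest → tag_asset); since O(¬sign_manifest), deontic closure gives O(tag_asset).
Premise 9 is O(¬withhold_sample → ¬tag_asset); contrapositively O(tag_asset → withhold_sample). Since O(tag_asset) holds, K gives O(withhold_sample).
Premise 7, O(¬log_evidence → ¬withhold_sample), contraposes to O(withhold_sample → log_evidence); with O(withhold_sample) we get O(log_evidence).
Premise 3, O(¬publish_statement → ¬log_evidence), contraposes to O(log_evidence → publish_statement); with O(log_evidence) we get O(publish_statement).
Premises 2, 4, 6, 8 do not contribute to this derivation.
Hence publish_statement is obligatory.

Obligatory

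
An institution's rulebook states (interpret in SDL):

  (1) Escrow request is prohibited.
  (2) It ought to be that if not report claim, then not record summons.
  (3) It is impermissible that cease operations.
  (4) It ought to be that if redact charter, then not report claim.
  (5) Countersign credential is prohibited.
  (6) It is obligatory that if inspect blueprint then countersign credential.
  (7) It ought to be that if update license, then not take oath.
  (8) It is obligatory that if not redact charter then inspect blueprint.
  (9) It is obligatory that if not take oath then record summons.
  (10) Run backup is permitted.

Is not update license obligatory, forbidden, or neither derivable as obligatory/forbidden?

Obligatory

F(countersign_credential) at premise 5 means O(¬countersign_credential).
Premise 6, O(inspect_blueprint → countersign_credential), contraposes to O(¬countersign_credential → ¬inspect_blueprint); with O(¬countersign_credential) we get O(¬inspect_blueprint).
Premise 8 is O(¬redact_charter → inspect_blueprint); contrapositively O(¬inspect_blueprint → redact_charter). Since O(¬inspect_blueprint) holds, K gives O(redact_charter).
Premise 4 is O(redact_charter → ¬report_claim); since O(redact_charter), deontic closure gives O(¬report_claim).
Premise 2 is O(¬report_claim → ¬record_summons); since O(¬report_claim), deontic closure gives O(¬record_summons).
Premise 9 is O(¬take_oath → record_summons); contrapositively O(¬record_summons → take_oath). Since O(¬record_summons) holds, K gives O(take_oath).
Premise 7, O(update_license → ¬take_oath), contraposes to O(take_oath → ¬update_license); with O(take_oath) we get O(¬update_license).
Premises 1, 3, 10 do not contribute to this derivation.
Hence ¬update_license is obligatory.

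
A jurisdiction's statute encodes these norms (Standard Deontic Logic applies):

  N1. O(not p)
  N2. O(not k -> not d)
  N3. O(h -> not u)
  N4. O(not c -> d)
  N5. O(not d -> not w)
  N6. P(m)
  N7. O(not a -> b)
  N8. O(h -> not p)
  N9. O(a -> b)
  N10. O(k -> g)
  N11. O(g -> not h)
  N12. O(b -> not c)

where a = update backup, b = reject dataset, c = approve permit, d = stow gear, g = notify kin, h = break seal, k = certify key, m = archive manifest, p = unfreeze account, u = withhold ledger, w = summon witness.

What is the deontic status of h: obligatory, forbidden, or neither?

Forbidden

Premises 9 and 7 cover both cases: O(a -> b) and O(not a -> b). Since a ∨ not a is a tautology, O(b) follows.
Premise 12 is O(b -> not c); since O(b), deontic closure gives O(not c).
With premise 4, O(not c -> d), the K-axiom yields O(d).
Premise 2, O(not k -> not d), contraposes to O(d -> k); with O(d) we get O(k).
With premise 10, O(k -> g), the K-axiom yields O(g).
With premise 11, O(g -> not h), the K-axiom yields O(not h).
Premises 1, 3, 5, 6, 8 do not contribute to this derivation.
Thus O(not h), which is F(h): h is forbidden.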